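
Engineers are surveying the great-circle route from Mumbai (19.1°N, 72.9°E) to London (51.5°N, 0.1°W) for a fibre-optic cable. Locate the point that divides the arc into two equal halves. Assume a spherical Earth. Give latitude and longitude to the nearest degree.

Convert each endpoint to a unit vector on the sphere (x = cos φ cos λ, y = cos φ sin λ, z = sin φ).
The central angle between the endpoints is δ = arccos(p₁·p₂) ≈ 1.128 rad (64.7°).
Interpolate at f = 1/2 with slerp weights a = sin((1−f)δ)/sin δ ≈ 0.592, b = sin(fδ)/sin δ ≈ 0.592.
p = a·p₁ + b·p₂ ≈ (0.533, 0.534, 0.657); φ = arcsin(p_z) ≈ 41.05°, λ = atan2(p_y, p_x) ≈ 45.05°.

≈ (41°N, 45°E)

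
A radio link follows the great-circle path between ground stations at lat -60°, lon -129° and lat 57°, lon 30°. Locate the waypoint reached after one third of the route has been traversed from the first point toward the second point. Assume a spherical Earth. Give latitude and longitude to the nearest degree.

The haversine formula gives a central angle δ ≈ 2.944 rad (168.7°) between the endpoints.
Interpolate at f = 1/3 with slerp weights a = sin((1−f)δ)/sin δ ≈ 4.708, b = sin(fδ)/sin δ ≈ 4.234.
p = a·p₁ + b·p₂ ≈ (0.516, -0.676, -0.526); φ = arcsin(p_z) ≈ -31.73°, λ = atan2(p_y, p_x) ≈ -52.66°.

≈ lat -32°, lon -53°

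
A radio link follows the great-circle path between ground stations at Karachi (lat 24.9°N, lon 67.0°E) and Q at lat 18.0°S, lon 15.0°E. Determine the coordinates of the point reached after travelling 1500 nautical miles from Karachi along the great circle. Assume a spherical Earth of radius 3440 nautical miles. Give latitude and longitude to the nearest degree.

≈ lat 9°N, lon 47°E

The haversine formula gives a central angle δ ≈ 1.158 rad (66.4°) between the endpoints. The total great-circle distance is δ·R ≈ 1.158 × 3440 ≈ 3984 nmi, so the target fraction is f = 1500/3984 ≈ 0.376.
Interpolate at f ≈ 0.376 with slerp weights a = sin((1−f)δ)/sin δ ≈ 0.722, b = sin(fδ)/sin δ ≈ 0.461.
p = a·p₁ + b·p₂ ≈ (0.679, 0.716, 0.161); φ = arcsin(p_z) ≈ 9.28°, λ = atan2(p_y, p_x) ≈ 46.51°.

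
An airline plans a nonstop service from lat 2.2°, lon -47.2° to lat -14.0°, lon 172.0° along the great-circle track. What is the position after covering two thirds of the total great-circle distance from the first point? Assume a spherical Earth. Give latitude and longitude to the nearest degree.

Write both endpoints as unit vectors p₁, p₂ with components (cos φ cos λ, cos φ sin λ, sin φ).
The central angle between the endpoints is δ = arccos(p₁·p₂) ≈ 2.435 rad (139.5°).
Interpolate at f = 2/3 with slerp weights a = sin((1−f)δ)/sin δ ≈ 1.118, b = sin(fδ)/sin δ ≈ 1.538.
p = a·p₁ + b·p₂ ≈ (-0.719, -0.612, -0.329); φ = arcsin(p_z) ≈ -19.22°, λ = atan2(p_y, p_x) ≈ -139.63°.

≈ lat -19°, lon -140°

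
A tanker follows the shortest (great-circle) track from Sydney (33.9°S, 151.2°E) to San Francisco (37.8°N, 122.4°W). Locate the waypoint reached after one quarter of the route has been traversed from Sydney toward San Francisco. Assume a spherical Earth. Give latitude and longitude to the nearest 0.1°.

≈ 16.6°S, 174.2°E

Write both endpoints as unit vectors p₁, p₂ with components (cos φ cos λ, cos φ sin λ, sin φ).
The central angle between the endpoints is δ = arccos(p₁·p₂) ≈ 1.876 rad (107.5°).
Interpolate at f = 1/4 with slerp weights a = sin((1−f)δ)/sin δ ≈ 1.035, b = sin(fδ)/sin δ ≈ 0.474.
p = a·p₁ + b·p₂ ≈ (-0.953, 0.097, -0.286); φ = arcsin(p_z) ≈ -16.65°, λ = atan2(p_y, p_x) ≈ 174.16°.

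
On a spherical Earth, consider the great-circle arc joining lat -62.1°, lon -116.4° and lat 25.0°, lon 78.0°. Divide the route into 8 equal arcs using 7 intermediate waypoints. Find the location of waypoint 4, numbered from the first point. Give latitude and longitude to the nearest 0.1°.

Convert each endpoint to a unit vector on the sphere (x = cos φ cos λ, y = cos φ sin λ, z = sin φ).
The central angle between the endpoints is δ = arccos(p₁·p₂) ≈ 2.472 rad (141.7°).
Interpolate at f = 4/8 with slerp weights a = sin((1−f)δ)/sin δ ≈ 1.522, b = sin(fδ)/sin δ ≈ 1.522.
p = a·p₁ + b·p₂ ≈ (-0.030, 0.712, -0.702); φ = arcsin(p_z) ≈ -44.59°, λ = atan2(p_y, p_x) ≈ 92.40°.

≈ lat -44.6°, lon 92.4°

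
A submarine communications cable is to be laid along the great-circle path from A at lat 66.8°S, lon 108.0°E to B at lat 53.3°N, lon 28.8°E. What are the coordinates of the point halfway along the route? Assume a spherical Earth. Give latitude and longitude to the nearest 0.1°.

≈ lat 8.6°S, lon 58.8°E

The haversine formula gives a central angle δ ≈ 2.336 rad (133.9°) between the endpoints.
Interpolate at f = 1/2 with slerp weights a = sin((1−f)δ)/sin δ ≈ 1.276, b = sin(fδ)/sin δ ≈ 1.276.
p = a·p₁ + b·p₂ ≈ (0.513, 0.845, -0.150); φ = arcsin(p_z) ≈ -8.61°, λ = atan2(p_y, p_x) ≈ 58.76°.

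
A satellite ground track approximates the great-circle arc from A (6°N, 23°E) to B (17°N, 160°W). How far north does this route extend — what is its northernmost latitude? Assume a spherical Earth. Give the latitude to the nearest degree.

The great circle lies in the plane with unit normal n̂ = (p₁ × p₂)/|p₁ × p₂|.
Here n̂_z ≈ +0.126; the vertex latitude is φ_max = arccos|n̂_z| ≈ 82.7°.
Check via Clairaut: cos φ_max = |cos φ₁| · sin C = cos(6.0°)·sin(7.3°) ≈ 0.126, again giving ≈ 82.7°.

≈ 83°N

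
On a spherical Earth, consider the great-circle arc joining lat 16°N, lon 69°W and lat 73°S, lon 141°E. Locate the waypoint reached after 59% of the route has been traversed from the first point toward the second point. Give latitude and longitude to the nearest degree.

≈ lat 54°S, lon 85°W

Write both endpoints as unit vectors p₁, p₂ with components (cos φ cos λ, cos φ sin λ, sin φ).
The central angle between the endpoints is δ = arccos(p₁·p₂) ≈ 2.102 rad (120.5°).
Interpolate at f = 0.59 with slerp weights a = sin((1−f)δ)/sin δ ≈ 0.881, b = sin(fδ)/sin δ ≈ 1.097.
p = a·p₁ + b·p₂ ≈ (0.054, -0.588, -0.807); φ = arcsin(p_z) ≈ -53.78°, λ = atan2(p_y, p_x) ≈ -84.75°.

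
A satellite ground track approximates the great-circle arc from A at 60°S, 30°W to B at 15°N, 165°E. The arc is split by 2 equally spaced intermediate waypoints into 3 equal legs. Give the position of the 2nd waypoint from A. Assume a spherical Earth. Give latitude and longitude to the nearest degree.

≈ 29°S, 173°E

Convert each endpoint to a unit vector on the sphere (x = cos φ cos λ, y = cos φ sin λ, z = sin φ).
The central angle between the endpoints is δ = arccos(p₁·p₂) ≈ 2.333 rad (133.7°).
Interpolate at f = 2/3 with slerp weights a = sin((1−f)δ)/sin δ ≈ 0.970, b = sin(fδ)/sin δ ≈ 1.383.
p = a·p₁ + b·p₂ ≈ (-0.870, 0.103, -0.482); φ = arcsin(p_z) ≈ -28.84°, λ = atan2(p_y, p_x) ≈ 173.24°.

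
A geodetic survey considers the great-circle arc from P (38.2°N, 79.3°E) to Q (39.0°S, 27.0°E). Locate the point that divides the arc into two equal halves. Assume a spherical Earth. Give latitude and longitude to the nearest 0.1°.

≈ (0.4°S, 53.3°E)

Write both endpoints as unit vectors p₁, p₂ with components (cos φ cos λ, cos φ sin λ, sin φ).
The central angle between the endpoints is δ = arccos(p₁·p₂) ≈ 1.586 rad (90.9°).
Interpolate at f = 1/2 with slerp weights a = sin((1−f)δ)/sin δ ≈ 0.713, b = sin(fδ)/sin δ ≈ 0.713.
p = a·p₁ + b·p₂ ≈ (0.598, 0.802, -0.008); φ = arcsin(p_z) ≈ -0.45°, λ = atan2(p_y, p_x) ≈ 53.31°.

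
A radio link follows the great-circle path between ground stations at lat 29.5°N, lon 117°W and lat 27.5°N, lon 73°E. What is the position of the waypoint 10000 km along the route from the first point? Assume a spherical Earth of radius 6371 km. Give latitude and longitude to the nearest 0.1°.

≈ lat 58.9°N, lon 83.6°E

Write both endpoints as unit vectors p₁, p₂ with components (cos φ cos λ, cos φ sin λ, sin φ).
The central angle between the endpoints is δ = arccos(p₁·p₂) ≈ 2.133 rad (122.2°). The total great-circle distance is δ·R ≈ 2.133 × 6371 ≈ 13588 km, so the target fraction is f = 10000/13588 ≈ 0.736.
Interpolate at f ≈ 0.736 with slerp weights a = sin((1−f)δ)/sin δ ≈ 0.631, b = sin(fδ)/sin δ ≈ 1.182.
p = a·p₁ + b·p₂ ≈ (0.057, 0.513, 0.856); φ = arcsin(p_z) ≈ 58.91°, λ = atan2(p_y, p_x) ≈ 83.64°.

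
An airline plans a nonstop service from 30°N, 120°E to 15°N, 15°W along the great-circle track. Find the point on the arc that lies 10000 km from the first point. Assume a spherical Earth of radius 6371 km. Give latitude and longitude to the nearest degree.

≈ 34°N, 8°E

Convert each endpoint to a unit vector on the sphere (x = cos φ cos λ, y = cos φ sin λ, z = sin φ).
The central angle between the endpoints is δ = arccos(p₁·p₂) ≈ 2.051 rad (117.5°). The total great-circle distance is δ·R ≈ 2.051 × 6371 ≈ 13068 km, so the target fraction is f = 10000/13068 ≈ 0.765.
Interpolate at f ≈ 0.765 with slerp weights a = sin((1−f)δ)/sin δ ≈ 0.522, b = sin(fδ)/sin δ ≈ 1.128.
p = a·p₁ + b·p₂ ≈ (0.826, 0.110, 0.553); φ = arcsin(p_z) ≈ 33.57°, λ = atan2(p_y, p_x) ≈ 7.57°.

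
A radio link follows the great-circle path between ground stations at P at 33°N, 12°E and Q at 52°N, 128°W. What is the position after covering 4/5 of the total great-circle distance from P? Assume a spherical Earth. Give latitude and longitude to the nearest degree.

Convert each endpoint to a unit vector on the sphere (x = cos φ cos λ, y = cos φ sin λ, z = sin φ).
The central angle between the endpoints is δ = arccos(p₁·p₂) ≈ 1.537 rad (88.1°).
Interpolate at f = 4/5 with slerp weights a = sin((1−f)δ)/sin δ ≈ 0.303, b = sin(fδ)/sin δ ≈ 0.943.
p = a·p₁ + b·p₂ ≈ (-0.109, -0.405, 0.908); φ = arcsin(p_z) ≈ 65.22°, λ = atan2(p_y, p_x) ≈ -105.08°.

≈ 65°N, 105°W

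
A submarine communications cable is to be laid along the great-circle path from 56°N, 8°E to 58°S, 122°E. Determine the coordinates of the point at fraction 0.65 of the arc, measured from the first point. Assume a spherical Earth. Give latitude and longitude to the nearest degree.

Write both endpoints as unit vectors p₁, p₂ with components (cos φ cos λ, cos φ sin λ, sin φ).
The central angle between the endpoints is δ = arccos(p₁·p₂) ≈ 2.539 rad (145.4°).
Interpolate at f = 0.65 with slerp weights a = sin((1−f)δ)/sin δ ≈ 1.368, b = sin(fδ)/sin δ ≈ 1.758.
p = a·p₁ + b·p₂ ≈ (0.264, 0.896, -0.356); φ = arcsin(p_z) ≈ -20.86°, λ = atan2(p_y, p_x) ≈ 73.58°.

≈ 21°S, 74°E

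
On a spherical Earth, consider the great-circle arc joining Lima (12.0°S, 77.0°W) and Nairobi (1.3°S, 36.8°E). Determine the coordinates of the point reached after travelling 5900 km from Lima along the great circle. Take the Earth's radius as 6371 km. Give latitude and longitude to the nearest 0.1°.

≈ (12.4°S, 22.6°W)

Convert each endpoint to a unit vector on the sphere (x = cos φ cos λ, y = cos φ sin λ, z = sin φ).
The central angle between the endpoints is δ = arccos(p₁·p₂) ≈ 1.971 rad (112.9°). The total great-circle distance is δ·R ≈ 1.971 × 6371 ≈ 12559 km, so the target fraction is f = 5900/12559 ≈ 0.470.
Interpolate at f ≈ 0.470 with slerp weights a = sin((1−f)δ)/sin δ ≈ 0.939, b = sin(fδ)/sin δ ≈ 0.868.
p = a·p₁ + b·p₂ ≈ (0.902, -0.376, -0.215); φ = arcsin(p_z) ≈ -12.42°, λ = atan2(p_y, p_x) ≈ -22.61°.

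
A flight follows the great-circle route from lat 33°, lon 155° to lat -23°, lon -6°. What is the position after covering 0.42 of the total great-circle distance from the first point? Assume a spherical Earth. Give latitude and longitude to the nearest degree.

The haversine formula gives a central angle δ ≈ 2.802 rad (160.5°) between the endpoints.
Interpolate at f = 0.42 with slerp weights a = sin((1−f)δ)/sin δ ≈ 2.994, b = sin(fδ)/sin δ ≈ 2.769.
p = a·p₁ + b·p₂ ≈ (0.259, 0.795, 0.549); φ = arcsin(p_z) ≈ 33.29°, λ = atan2(p_y, p_x) ≈ 71.97°.

≈ lat 33°, lon 72°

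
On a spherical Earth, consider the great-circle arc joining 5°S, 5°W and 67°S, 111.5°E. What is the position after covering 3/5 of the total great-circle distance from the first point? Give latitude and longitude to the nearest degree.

Convert each endpoint to a unit vector on the sphere (x = cos φ cos λ, y = cos φ sin λ, z = sin φ).
The central angle between the endpoints is δ = arccos(p₁·p₂) ≈ 1.664 rad (95.4°).
Interpolate at f = 3/5 with slerp weights a = sin((1−f)δ)/sin δ ≈ 0.620, b = sin(fδ)/sin δ ≈ 0.844.
p = a·p₁ + b·p₂ ≈ (0.495, 0.253, -0.831); φ = arcsin(p_z) ≈ -56.24°, λ = atan2(p_y, p_x) ≈ 27.10°.

≈ 56°S, 27°E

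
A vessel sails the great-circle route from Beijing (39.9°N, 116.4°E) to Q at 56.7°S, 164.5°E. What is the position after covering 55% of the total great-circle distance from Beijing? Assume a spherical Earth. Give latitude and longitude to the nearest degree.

The haversine formula gives a central angle δ ≈ 1.828 rad (104.8°) between the endpoints.
Interpolate at f = 0.55 with slerp weights a = sin((1−f)δ)/sin δ ≈ 0.758, b = sin(fδ)/sin δ ≈ 0.873.
p = a·p₁ + b·p₂ ≈ (-0.721, 0.649, -0.244); φ = arcsin(p_z) ≈ -14.10°, λ = atan2(p_y, p_x) ≈ 137.99°.

≈ 14°S, 138°E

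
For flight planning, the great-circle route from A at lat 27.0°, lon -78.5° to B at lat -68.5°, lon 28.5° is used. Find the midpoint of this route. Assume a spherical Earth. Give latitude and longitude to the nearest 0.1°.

≈ lat -29.0°, lon -54.4°

Write both endpoints as unit vectors p₁, p₂ with components (cos φ cos λ, cos φ sin λ, sin φ).
The central angle between the endpoints is δ = arccos(p₁·p₂) ≈ 2.115 rad (121.2°).
Interpolate at f = 1/2 with slerp weights a = sin((1−f)δ)/sin δ ≈ 1.018, b = sin(fδ)/sin δ ≈ 1.018.
p = a·p₁ + b·p₂ ≈ (0.509, -0.711, -0.485); φ = arcsin(p_z) ≈ -29.02°, λ = atan2(p_y, p_x) ≈ -54.41°.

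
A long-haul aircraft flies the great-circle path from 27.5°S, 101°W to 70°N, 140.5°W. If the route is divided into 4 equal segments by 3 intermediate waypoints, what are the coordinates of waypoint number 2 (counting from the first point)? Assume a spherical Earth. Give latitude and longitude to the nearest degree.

From cos δ = sin φ₁ sin φ₂ + cos φ₁ cos φ₂ cos Δλ, the central angle is δ ≈ 1.772 rad (101.5°).
Interpolate at f = 2/4 with slerp weights a = sin((1−f)δ)/sin δ ≈ 0.790, b = sin(fδ)/sin δ ≈ 0.790.
p = a·p₁ + b·p₂ ≈ (-0.342, -0.860, 0.378); φ = arcsin(p_z) ≈ 22.20°, λ = atan2(p_y, p_x) ≈ -111.70°.

≈ 22°N, 112°W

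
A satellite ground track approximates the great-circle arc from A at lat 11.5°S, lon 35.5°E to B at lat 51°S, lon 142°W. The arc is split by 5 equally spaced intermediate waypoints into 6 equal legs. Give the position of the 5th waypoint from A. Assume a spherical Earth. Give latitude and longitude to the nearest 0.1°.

The haversine formula gives a central angle δ ≈ 2.050 rad (117.5°) between the endpoints.
Interpolate at f = 5/6 with slerp weights a = sin((1−f)δ)/sin δ ≈ 0.378, b = sin(fδ)/sin δ ≈ 1.116.
p = a·p₁ + b·p₂ ≈ (-0.252, -0.218, -0.943); φ = arcsin(p_z) ≈ -70.53°, λ = atan2(p_y, p_x) ≈ -139.22°.

≈ lat 70.5°S, lon 139.2°W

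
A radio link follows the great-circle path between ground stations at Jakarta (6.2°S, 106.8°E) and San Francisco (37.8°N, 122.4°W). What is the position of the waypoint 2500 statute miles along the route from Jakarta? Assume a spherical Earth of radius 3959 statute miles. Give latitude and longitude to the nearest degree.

Write both endpoints as unit vectors p₁, p₂ with components (cos φ cos λ, cos φ sin λ, sin φ).
The central angle between the endpoints is δ = arccos(p₁·p₂) ≈ 2.189 rad (125.4°). The total great-circle distance is δ·R ≈ 2.189 × 3959 ≈ 8666 mi, so the target fraction is f = 2500/8666 ≈ 0.288.
Interpolate at f ≈ 0.288 with slerp weights a = sin((1−f)δ)/sin δ ≈ 1.227, b = sin(fδ)/sin δ ≈ 0.724.
p = a·p₁ + b·p₂ ≈ (-0.659, 0.684, 0.311); φ = arcsin(p_z) ≈ 18.15°, λ = atan2(p_y, p_x) ≈ 133.93°.

≈ (18°N, 134°E)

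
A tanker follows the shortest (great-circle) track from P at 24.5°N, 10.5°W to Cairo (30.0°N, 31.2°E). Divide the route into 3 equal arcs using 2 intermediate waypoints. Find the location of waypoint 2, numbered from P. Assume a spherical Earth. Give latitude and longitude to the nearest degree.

The haversine formula gives a central angle δ ≈ 0.651 rad (37.3°) between the endpoints.
Interpolate at f = 2/3 with slerp weights a = sin((1−f)δ)/sin δ ≈ 0.355, b = sin(fδ)/sin δ ≈ 0.694.
p = a·p₁ + b·p₂ ≈ (0.832, 0.252, 0.494); φ = arcsin(p_z) ≈ 29.62°, λ = atan2(p_y, p_x) ≈ 16.88°.

≈ 30°N, 17°E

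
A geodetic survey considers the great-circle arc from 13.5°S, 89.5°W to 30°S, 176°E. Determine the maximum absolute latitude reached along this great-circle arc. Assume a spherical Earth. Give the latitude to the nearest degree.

≈ 33°S

The great circle lies in the plane with unit normal n̂ = (p₁ × p₂)/|p₁ × p₂|.
Here n̂_z ≈ -0.841; the vertex latitude is φ_max = arccos|n̂_z| ≈ 32.8°.
Check via Clairaut: cos φ_max = |cos φ₁| · sin C = cos(13.5°)·sin(120.2°) ≈ 0.841, again giving ≈ 32.8°.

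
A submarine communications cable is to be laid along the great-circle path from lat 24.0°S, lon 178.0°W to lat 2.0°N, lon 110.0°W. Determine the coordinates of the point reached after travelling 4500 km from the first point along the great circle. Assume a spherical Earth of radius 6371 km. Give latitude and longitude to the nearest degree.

Convert each endpoint to a unit vector on the sphere (x = cos φ cos λ, y = cos φ sin λ, z = sin φ).
The central angle between the endpoints is δ = arccos(p₁·p₂) ≈ 1.237 rad (70.9°). The total great-circle distance is δ·R ≈ 1.237 × 6371 ≈ 7880 km, so the target fraction is f = 4500/7880 ≈ 0.571.
Interpolate at f ≈ 0.571 with slerp weights a = sin((1−f)δ)/sin δ ≈ 0.536, b = sin(fδ)/sin δ ≈ 0.687.
p = a·p₁ + b·p₂ ≈ (-0.724, -0.662, -0.194); φ = arcsin(p_z) ≈ -11.18°, λ = atan2(p_y, p_x) ≈ -137.54°.

≈ lat 11°S, lon 138°W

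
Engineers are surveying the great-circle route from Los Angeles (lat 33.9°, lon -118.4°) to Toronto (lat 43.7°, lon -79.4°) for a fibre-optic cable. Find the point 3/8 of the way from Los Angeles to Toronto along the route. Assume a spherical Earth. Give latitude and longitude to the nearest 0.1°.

Write both endpoints as unit vectors p₁, p₂ with components (cos φ cos λ, cos φ sin λ, sin φ).
The central angle between the endpoints is δ = arccos(p₁·p₂) ≈ 0.552 rad (31.6°).
Interpolate at f = 3/8 with slerp weights a = sin((1−f)δ)/sin δ ≈ 0.645, b = sin(fδ)/sin δ ≈ 0.392.
p = a·p₁ + b·p₂ ≈ (-0.202, -0.749, 0.630); φ = arcsin(p_z) ≈ 39.08°, λ = atan2(p_y, p_x) ≈ -105.12°.

≈ lat 39.1°, lon -105.1°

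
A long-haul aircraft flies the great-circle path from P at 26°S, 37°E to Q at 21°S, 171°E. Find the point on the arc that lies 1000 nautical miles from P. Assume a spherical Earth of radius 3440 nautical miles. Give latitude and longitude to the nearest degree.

≈ 36°S, 52°E

Write both endpoints as unit vectors p₁, p₂ with components (cos φ cos λ, cos φ sin λ, sin φ).
The central angle between the endpoints is δ = arccos(p₁·p₂) ≈ 2.011 rad (115.2°). The total great-circle distance is δ·R ≈ 2.011 × 3440 ≈ 6917 nmi, so the target fraction is f = 1000/6917 ≈ 0.145.
Interpolate at f ≈ 0.145 with slerp weights a = sin((1−f)δ)/sin δ ≈ 1.093, b = sin(fδ)/sin δ ≈ 0.317.
p = a·p₁ + b·p₂ ≈ (0.492, 0.637, -0.593); φ = arcsin(p_z) ≈ -36.34°, λ = atan2(p_y, p_x) ≈ 52.31°.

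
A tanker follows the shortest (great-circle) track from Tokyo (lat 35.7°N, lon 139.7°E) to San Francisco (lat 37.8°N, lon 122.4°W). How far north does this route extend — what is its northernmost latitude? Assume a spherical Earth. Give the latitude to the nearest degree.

The great circle lies in the plane with unit normal n̂ = (p₁ × p₂)/|p₁ × p₂|.
Here n̂_z ≈ +0.660; the vertex latitude is φ_max = arccos|n̂_z| ≈ 48.7°.
Check via Clairaut: cos φ_max = |cos φ₁| · sin C = cos(35.7°)·sin(54.4°) ≈ 0.660, again giving ≈ 48.7°.

≈ 49°N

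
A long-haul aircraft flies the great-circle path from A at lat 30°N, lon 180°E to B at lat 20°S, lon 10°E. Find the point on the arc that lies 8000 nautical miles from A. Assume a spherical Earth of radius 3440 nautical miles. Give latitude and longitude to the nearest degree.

≈ lat 6°N, lon 31°E

Convert each endpoint to a unit vector on the sphere (x = cos φ cos λ, y = cos φ sin λ, z = sin φ).
The central angle between the endpoints is δ = arccos(p₁·p₂) ≈ 2.906 rad (166.5°). The total great-circle distance is δ·R ≈ 2.906 × 3440 ≈ 9998 nmi, so the target fraction is f = 8000/9998 ≈ 0.800.
Interpolate at f ≈ 0.800 with slerp weights a = sin((1−f)δ)/sin δ ≈ 2.353, b = sin(fδ)/sin δ ≈ 3.124.
p = a·p₁ + b·p₂ ≈ (0.853, 0.510, 0.108); φ = arcsin(p_z) ≈ 6.20°, λ = atan2(p_y, p_x) ≈ 30.85°.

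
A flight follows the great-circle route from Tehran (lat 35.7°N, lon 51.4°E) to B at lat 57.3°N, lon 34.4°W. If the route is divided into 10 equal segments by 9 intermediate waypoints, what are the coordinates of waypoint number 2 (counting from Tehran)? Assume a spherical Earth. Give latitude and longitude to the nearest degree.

≈ lat 44°N, lon 41°E

From cos δ = sin φ₁ sin φ₂ + cos φ₁ cos φ₂ cos Δλ, the central angle is δ ≈ 1.020 rad (58.5°).
Interpolate at f = 2/10 with slerp weights a = sin((1−f)δ)/sin δ ≈ 0.855, b = sin(fδ)/sin δ ≈ 0.238.
p = a·p₁ + b·p₂ ≈ (0.539, 0.470, 0.699); φ = arcsin(p_z) ≈ 44.34°, λ = atan2(p_y, p_x) ≈ 41.08°.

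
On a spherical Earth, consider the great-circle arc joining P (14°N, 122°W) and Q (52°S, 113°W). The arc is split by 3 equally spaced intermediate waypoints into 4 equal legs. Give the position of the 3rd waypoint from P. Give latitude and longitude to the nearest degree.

≈ (36°S, 116°W)

The haversine formula gives a central angle δ ≈ 1.160 rad (66.5°) between the endpoints.
Interpolate at f = 3/4 with slerp weights a = sin((1−f)δ)/sin δ ≈ 0.312, b = sin(fδ)/sin δ ≈ 0.834.
p = a·p₁ + b·p₂ ≈ (-0.361, -0.729, -0.581); φ = arcsin(p_z) ≈ -35.56°, λ = atan2(p_y, p_x) ≈ -116.34°.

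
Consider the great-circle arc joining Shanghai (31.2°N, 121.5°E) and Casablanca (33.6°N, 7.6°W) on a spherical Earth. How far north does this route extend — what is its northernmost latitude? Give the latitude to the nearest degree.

The great circle lies in the plane with unit normal n̂ = (p₁ × p₂)/|p₁ × p₂|.
Here n̂_z ≈ -0.560; the vertex latitude is φ_max = arccos|n̂_z| ≈ 55.9°.
Check via Clairaut: cos φ_max = |cos φ₁| · sin C = cos(31.2°)·sin(40.9°) ≈ 0.560, again giving ≈ 55.9°.

≈ 56°N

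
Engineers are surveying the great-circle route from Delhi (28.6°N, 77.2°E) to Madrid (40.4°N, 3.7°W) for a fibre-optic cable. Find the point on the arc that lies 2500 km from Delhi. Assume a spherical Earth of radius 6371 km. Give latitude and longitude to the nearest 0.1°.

≈ (39.1°N, 53.1°E)

The haversine formula gives a central angle δ ≈ 1.142 rad (65.4°) between the endpoints. The total great-circle distance is δ·R ≈ 1.142 × 6371 ≈ 7274 km, so the target fraction is f = 2500/7274 ≈ 0.344.
Interpolate at f ≈ 0.344 with slerp weights a = sin((1−f)δ)/sin δ ≈ 0.749, b = sin(fδ)/sin δ ≈ 0.421.
p = a·p₁ + b·p₂ ≈ (0.465, 0.621, 0.631); φ = arcsin(p_z) ≈ 39.13°, λ = atan2(p_y, p_x) ≈ 53.14°.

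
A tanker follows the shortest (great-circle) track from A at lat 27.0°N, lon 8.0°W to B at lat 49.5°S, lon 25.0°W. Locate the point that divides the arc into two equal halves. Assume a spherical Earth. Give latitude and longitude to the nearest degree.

≈ lat 11°S, lon 15°W

Write both endpoints as unit vectors p₁, p₂ with components (cos φ cos λ, cos φ sin λ, sin φ).
The central angle between the endpoints is δ = arccos(p₁·p₂) ≈ 1.361 rad (78.0°).
Interpolate at f = 1/2 with slerp weights a = sin((1−f)δ)/sin δ ≈ 0.643, b = sin(fδ)/sin δ ≈ 0.643.
p = a·p₁ + b·p₂ ≈ (0.946, -0.256, -0.197); φ = arcsin(p_z) ≈ -11.37°, λ = atan2(p_y, p_x) ≈ -15.16°.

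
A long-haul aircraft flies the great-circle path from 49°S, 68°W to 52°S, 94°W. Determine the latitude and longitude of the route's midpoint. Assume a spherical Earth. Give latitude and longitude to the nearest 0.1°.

Write both endpoints as unit vectors p₁, p₂ with components (cos φ cos λ, cos φ sin λ, sin φ).
The central angle between the endpoints is δ = arccos(p₁·p₂) ≈ 0.292 rad (16.7°).
Interpolate at f = 1/2 with slerp weights a = sin((1−f)δ)/sin δ ≈ 0.505, b = sin(fδ)/sin δ ≈ 0.505.
p = a·p₁ + b·p₂ ≈ (0.102, -0.618, -0.780); φ = arcsin(p_z) ≈ -51.23°, λ = atan2(p_y, p_x) ≈ -80.58°.

≈ 51.2°S, 80.6°W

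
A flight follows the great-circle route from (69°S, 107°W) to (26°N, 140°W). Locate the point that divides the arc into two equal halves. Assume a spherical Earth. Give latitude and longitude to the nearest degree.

≈ (22°S, 131°W)

Convert each endpoint to a unit vector on the sphere (x = cos φ cos λ, y = cos φ sin λ, z = sin φ).
The central angle between the endpoints is δ = arccos(p₁·p₂) ≈ 1.710 rad (98.0°).
Interpolate at f = 1/2 with slerp weights a = sin((1−f)δ)/sin δ ≈ 0.762, b = sin(fδ)/sin δ ≈ 0.762.
p = a·p₁ + b·p₂ ≈ (-0.605, -0.701, -0.377); φ = arcsin(p_z) ≈ -22.17°, λ = atan2(p_y, p_x) ≈ -130.76°.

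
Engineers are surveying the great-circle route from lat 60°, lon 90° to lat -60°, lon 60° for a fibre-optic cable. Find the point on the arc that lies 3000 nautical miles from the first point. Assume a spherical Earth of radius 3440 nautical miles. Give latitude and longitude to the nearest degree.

≈ lat 11°, lon 77°

Convert each endpoint to a unit vector on the sphere (x = cos φ cos λ, y = cos φ sin λ, z = sin φ).
The central angle between the endpoints is δ = arccos(p₁·p₂) ≈ 2.134 rad (122.2°). The total great-circle distance is δ·R ≈ 2.134 × 3440 ≈ 7339 nmi, so the target fraction is f = 3000/7339 ≈ 0.409.
Interpolate at f ≈ 0.409 with slerp weights a = sin((1−f)δ)/sin δ ≈ 1.126, b = sin(fδ)/sin δ ≈ 0.905.
p = a·p₁ + b·p₂ ≈ (0.226, 0.955, 0.191); φ = arcsin(p_z) ≈ 11.03°, λ = atan2(p_y, p_x) ≈ 76.67°.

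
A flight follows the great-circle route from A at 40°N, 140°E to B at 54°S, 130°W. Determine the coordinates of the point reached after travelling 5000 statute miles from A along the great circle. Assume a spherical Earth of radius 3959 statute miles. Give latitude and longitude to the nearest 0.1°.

Write both endpoints as unit vectors p₁, p₂ with components (cos φ cos λ, cos φ sin λ, sin φ).
The central angle between the endpoints is δ = arccos(p₁·p₂) ≈ 2.118 rad (121.3°). The total great-circle distance is δ·R ≈ 2.118 × 3959 ≈ 8384 mi, so the target fraction is f = 5000/8384 ≈ 0.596.
Interpolate at f ≈ 0.596 with slerp weights a = sin((1−f)δ)/sin δ ≈ 0.883, b = sin(fδ)/sin δ ≈ 1.116.
p = a·p₁ + b·p₂ ≈ (-0.940, -0.067, -0.335); φ = arcsin(p_z) ≈ -19.57°, λ = atan2(p_y, p_x) ≈ -175.89°.

≈ 19.6°S, 175.9°W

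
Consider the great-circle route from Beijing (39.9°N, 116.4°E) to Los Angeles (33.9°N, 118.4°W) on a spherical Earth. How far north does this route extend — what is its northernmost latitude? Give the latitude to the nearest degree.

The great circle lies in the plane with unit normal n̂ = (p₁ × p₂)/|p₁ × p₂|.
Here n̂_z ≈ +0.520; the vertex latitude is φ_max = arccos|n̂_z| ≈ 58.6°.
Check via Clairaut: cos φ_max = |cos φ₁| · sin C = cos(39.9°)·sin(42.7°) ≈ 0.520, again giving ≈ 58.6°.

≈ 59°N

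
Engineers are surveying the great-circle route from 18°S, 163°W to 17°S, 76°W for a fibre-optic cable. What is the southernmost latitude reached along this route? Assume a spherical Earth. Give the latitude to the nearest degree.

≈ 24°S

The great circle lies in the plane with unit normal n̂ = (p₁ × p₂)/|p₁ × p₂|.
Here n̂_z ≈ +0.917; the vertex latitude is φ_max = arccos|n̂_z| ≈ 23.5°.
Check via Clairaut: cos φ_max = |cos φ₁| · sin C = cos(18.0°)·sin(105.4°) ≈ 0.917, again giving ≈ 23.5°.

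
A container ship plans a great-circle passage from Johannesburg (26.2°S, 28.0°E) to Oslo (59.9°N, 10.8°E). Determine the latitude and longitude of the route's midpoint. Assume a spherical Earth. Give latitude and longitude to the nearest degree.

Convert each endpoint to a unit vector on the sphere (x = cos φ cos λ, y = cos φ sin λ, z = sin φ).
The central angle between the endpoints is δ = arccos(p₁·p₂) ≈ 1.523 rad (87.3°).
Interpolate at f = 1/2 with slerp weights a = sin((1−f)δ)/sin δ ≈ 0.691, b = sin(fδ)/sin δ ≈ 0.691.
p = a·p₁ + b·p₂ ≈ (0.888, 0.356, 0.293); φ = arcsin(p_z) ≈ 17.02°, λ = atan2(p_y, p_x) ≈ 21.85°.

≈ 17°N, 22°E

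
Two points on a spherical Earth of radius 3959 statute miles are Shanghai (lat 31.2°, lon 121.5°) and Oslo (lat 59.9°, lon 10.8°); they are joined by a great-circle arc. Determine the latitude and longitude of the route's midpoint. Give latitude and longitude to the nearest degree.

≈ lat 59°, lon 87°

From cos δ = sin φ₁ sin φ₂ + cos φ₁ cos φ₂ cos Δλ, the central angle is δ ≈ 1.270 rad (72.8°).
Interpolate at f = 1/2 with slerp weights a = sin((1−f)δ)/sin δ ≈ 0.621, b = sin(fδ)/sin δ ≈ 0.621.
p = a·p₁ + b·p₂ ≈ (0.028, 0.511, 0.859); φ = arcsin(p_z) ≈ 59.20°, λ = atan2(p_y, p_x) ≈ 86.82°.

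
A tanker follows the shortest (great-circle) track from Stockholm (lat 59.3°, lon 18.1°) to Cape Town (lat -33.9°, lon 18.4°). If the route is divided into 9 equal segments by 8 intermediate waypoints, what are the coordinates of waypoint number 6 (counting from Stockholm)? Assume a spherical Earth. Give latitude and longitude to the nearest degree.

Convert each endpoint to a unit vector on the sphere (x = cos φ cos λ, y = cos φ sin λ, z = sin φ).
The central angle between the endpoints is δ = arccos(p₁·p₂) ≈ 1.627 rad (93.2°).
Interpolate at f = 6/9 with slerp weights a = sin((1−f)δ)/sin δ ≈ 0.517, b = sin(fδ)/sin δ ≈ 0.885.
p = a·p₁ + b·p₂ ≈ (0.948, 0.314, -0.049); φ = arcsin(p_z) ≈ -2.83°, λ = atan2(p_y, p_x) ≈ 18.32°.

≈ lat -3°, lon 18°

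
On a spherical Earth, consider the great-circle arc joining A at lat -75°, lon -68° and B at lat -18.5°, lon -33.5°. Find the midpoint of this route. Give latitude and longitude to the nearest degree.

Write both endpoints as unit vectors p₁, p₂ with components (cos φ cos λ, cos φ sin λ, sin φ).
The central angle between the endpoints is δ = arccos(p₁·p₂) ≈ 1.037 rad (59.4°).
Interpolate at f = 1/2 with slerp weights a = sin((1−f)δ)/sin δ ≈ 0.576, b = sin(fδ)/sin δ ≈ 0.576.
p = a·p₁ + b·p₂ ≈ (0.511, -0.439, -0.739); φ = arcsin(p_z) ≈ -47.62°, λ = atan2(p_y, p_x) ≈ -40.69°.

≈ lat -48°, lon -41°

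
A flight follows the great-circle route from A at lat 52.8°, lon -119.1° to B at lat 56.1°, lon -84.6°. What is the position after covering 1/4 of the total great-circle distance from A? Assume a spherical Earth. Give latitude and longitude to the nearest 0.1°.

≈ lat 54.5°, lon -111.1°

Write both endpoints as unit vectors p₁, p₂ with components (cos φ cos λ, cos φ sin λ, sin φ).
The central angle between the endpoints is δ = arccos(p₁·p₂) ≈ 0.351 rad (20.1°).
Interpolate at f = 1/4 with slerp weights a = sin((1−f)δ)/sin δ ≈ 0.757, b = sin(fδ)/sin δ ≈ 0.255.
p = a·p₁ + b·p₂ ≈ (-0.209, -0.541, 0.814); φ = arcsin(p_z) ≈ 54.53°, λ = atan2(p_y, p_x) ≈ -111.12°.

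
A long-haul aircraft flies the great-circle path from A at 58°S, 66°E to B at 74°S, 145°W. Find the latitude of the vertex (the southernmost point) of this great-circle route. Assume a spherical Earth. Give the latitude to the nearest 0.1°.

≈ 84.0°S

The great circle lies in the plane with unit normal n̂ = (p₁ × p₂)/|p₁ × p₂|.
Here n̂_z ≈ +0.104; the vertex latitude is φ_max = arccos|n̂_z| ≈ 84.0°.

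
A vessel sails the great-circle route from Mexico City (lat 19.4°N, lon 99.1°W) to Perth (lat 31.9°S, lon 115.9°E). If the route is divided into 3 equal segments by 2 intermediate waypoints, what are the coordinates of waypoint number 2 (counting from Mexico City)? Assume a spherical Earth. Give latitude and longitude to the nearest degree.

Write both endpoints as unit vectors p₁, p₂ with components (cos φ cos λ, cos φ sin λ, sin φ).
The central angle between the endpoints is δ = arccos(p₁·p₂) ≈ 2.553 rad (146.3°).
Interpolate at f = 2/3 with slerp weights a = sin((1−f)δ)/sin δ ≈ 1.353, b = sin(fδ)/sin δ ≈ 1.785.
p = a·p₁ + b·p₂ ≈ (-0.864, 0.102, -0.494); φ = arcsin(p_z) ≈ -29.57°, λ = atan2(p_y, p_x) ≈ 173.23°.

≈ lat 30°S, lon 173°E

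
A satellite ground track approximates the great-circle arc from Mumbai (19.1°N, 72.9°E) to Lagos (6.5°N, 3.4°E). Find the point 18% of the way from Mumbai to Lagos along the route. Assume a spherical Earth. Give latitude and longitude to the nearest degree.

Convert each endpoint to a unit vector on the sphere (x = cos φ cos λ, y = cos φ sin λ, z = sin φ).
The central angle between the endpoints is δ = arccos(p₁·p₂) ≈ 1.196 rad (68.5°).
Interpolate at f = 0.18 with slerp weights a = sin((1−f)δ)/sin δ ≈ 0.893, b = sin(fδ)/sin δ ≈ 0.230.
p = a·p₁ + b·p₂ ≈ (0.476, 0.820, 0.318); φ = arcsin(p_z) ≈ 18.55°, λ = atan2(p_y, p_x) ≈ 59.88°.

≈ (19°N, 60°E)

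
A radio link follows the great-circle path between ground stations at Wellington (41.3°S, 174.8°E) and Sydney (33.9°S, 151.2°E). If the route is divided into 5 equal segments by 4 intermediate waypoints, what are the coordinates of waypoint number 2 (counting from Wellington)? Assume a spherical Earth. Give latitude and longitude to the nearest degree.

≈ 39°S, 165°E

Convert each endpoint to a unit vector on the sphere (x = cos φ cos λ, y = cos φ sin λ, z = sin φ).
The central angle between the endpoints is δ = arccos(p₁·p₂) ≈ 0.350 rad (20.0°).
Interpolate at f = 2/5 with slerp weights a = sin((1−f)δ)/sin δ ≈ 0.608, b = sin(fδ)/sin δ ≈ 0.407.
p = a·p₁ + b·p₂ ≈ (-0.751, 0.204, -0.628); φ = arcsin(p_z) ≈ -38.92°, λ = atan2(p_y, p_x) ≈ 164.79°.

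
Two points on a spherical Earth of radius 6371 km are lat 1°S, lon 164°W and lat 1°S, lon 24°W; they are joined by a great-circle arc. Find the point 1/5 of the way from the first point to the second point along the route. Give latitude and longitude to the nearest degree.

≈ lat 2°S, lon 136°W

From cos δ = sin φ₁ sin φ₂ + cos φ₁ cos φ₂ cos Δλ, the central angle is δ ≈ 2.443 rad (140.0°).
Interpolate at f = 1/5 with slerp weights a = sin((1−f)δ)/sin δ ≈ 1.441, b = sin(fδ)/sin δ ≈ 0.729.
p = a·p₁ + b·p₂ ≈ (-0.719, -0.694, -0.038); φ = arcsin(p_z) ≈ -2.17°, λ = atan2(p_y, p_x) ≈ -136.02°.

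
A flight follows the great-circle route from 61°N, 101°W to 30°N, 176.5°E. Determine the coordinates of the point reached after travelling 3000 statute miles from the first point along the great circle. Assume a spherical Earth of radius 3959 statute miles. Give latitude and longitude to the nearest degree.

≈ 44°N, 171°W

Convert each endpoint to a unit vector on the sphere (x = cos φ cos λ, y = cos φ sin λ, z = sin φ).
The central angle between the endpoints is δ = arccos(p₁·p₂) ≈ 1.056 rad (60.5°). The total great-circle distance is δ·R ≈ 1.056 × 3959 ≈ 4182 mi, so the target fraction is f = 3000/4182 ≈ 0.717.
Interpolate at f ≈ 0.717 with slerp weights a = sin((1−f)δ)/sin δ ≈ 0.338, b = sin(fδ)/sin δ ≈ 0.790.
p = a·p₁ + b·p₂ ≈ (-0.714, -0.119, 0.690); φ = arcsin(p_z) ≈ 43.65°, λ = atan2(p_y, p_x) ≈ -170.53°.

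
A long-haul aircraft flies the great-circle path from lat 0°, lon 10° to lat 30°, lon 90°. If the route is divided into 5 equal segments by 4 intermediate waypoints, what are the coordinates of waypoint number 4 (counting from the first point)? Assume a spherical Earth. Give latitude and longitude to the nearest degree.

≈ lat 27°, lon 72°

Write both endpoints as unit vectors p₁, p₂ with components (cos φ cos λ, cos φ sin λ, sin φ).
The central angle between the endpoints is δ = arccos(p₁·p₂) ≈ 1.420 rad (81.4°).
Interpolate at f = 4/5 with slerp weights a = sin((1−f)δ)/sin δ ≈ 0.283, b = sin(fδ)/sin δ ≈ 0.917.
p = a·p₁ + b·p₂ ≈ (0.279, 0.844, 0.459); φ = arcsin(p_z) ≈ 27.30°, λ = atan2(p_y, p_x) ≈ 71.70°.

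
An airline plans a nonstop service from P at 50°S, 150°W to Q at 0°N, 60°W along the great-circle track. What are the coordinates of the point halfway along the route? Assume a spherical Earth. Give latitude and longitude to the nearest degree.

Write both endpoints as unit vectors p₁, p₂ with components (cos φ cos λ, cos φ sin λ, sin φ).
The central angle between the endpoints is δ = arccos(p₁·p₂) ≈ 1.571 rad (90.0°).
Interpolate at f = 1/2 with slerp weights a = sin((1−f)δ)/sin δ ≈ 0.707, b = sin(fδ)/sin δ ≈ 0.707.
p = a·p₁ + b·p₂ ≈ (-0.040, -0.840, -0.542); φ = arcsin(p_z) ≈ -32.80°, λ = atan2(p_y, p_x) ≈ -92.73°.

≈ 33°S, 93°W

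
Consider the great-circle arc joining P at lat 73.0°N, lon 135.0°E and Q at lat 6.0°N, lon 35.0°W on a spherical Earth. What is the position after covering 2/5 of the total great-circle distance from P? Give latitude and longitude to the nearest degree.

≈ lat 66°N, lon 29°W

Convert each endpoint to a unit vector on the sphere (x = cos φ cos λ, y = cos φ sin λ, z = sin φ).
The central angle between the endpoints is δ = arccos(p₁·p₂) ≈ 1.758 rad (100.7°).
Interpolate at f = 2/5 with slerp weights a = sin((1−f)δ)/sin δ ≈ 0.885, b = sin(fδ)/sin δ ≈ 0.658.
p = a·p₁ + b·p₂ ≈ (0.353, -0.192, 0.916); φ = arcsin(p_z) ≈ 66.28°, λ = atan2(p_y, p_x) ≈ -28.58°.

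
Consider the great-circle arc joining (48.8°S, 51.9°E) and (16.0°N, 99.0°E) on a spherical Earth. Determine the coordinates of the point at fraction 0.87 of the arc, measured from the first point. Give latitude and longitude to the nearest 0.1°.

Write both endpoints as unit vectors p₁, p₂ with components (cos φ cos λ, cos φ sin λ, sin φ).
The central angle between the endpoints is δ = arccos(p₁·p₂) ≈ 1.345 rad (77.1°).
Interpolate at f = 0.87 with slerp weights a = sin((1−f)δ)/sin δ ≈ 0.179, b = sin(fδ)/sin δ ≈ 0.945.
p = a·p₁ + b·p₂ ≈ (-0.070, 0.990, 0.126); φ = arcsin(p_z) ≈ 7.24°, λ = atan2(p_y, p_x) ≈ 94.02°.

≈ (7.2°N, 94.0°E)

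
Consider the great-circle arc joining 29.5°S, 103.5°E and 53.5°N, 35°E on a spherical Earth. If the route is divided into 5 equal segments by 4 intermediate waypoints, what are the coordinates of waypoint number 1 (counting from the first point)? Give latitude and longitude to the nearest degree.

≈ 12°S, 92°E

Convert each endpoint to a unit vector on the sphere (x = cos φ cos λ, y = cos φ sin λ, z = sin φ).
The central angle between the endpoints is δ = arccos(p₁·p₂) ≈ 1.778 rad (101.9°).
Interpolate at f = 1/5 with slerp weights a = sin((1−f)δ)/sin δ ≈ 1.011, b = sin(fδ)/sin δ ≈ 0.356.
p = a·p₁ + b·p₂ ≈ (-0.032, 0.977, -0.212); φ = arcsin(p_z) ≈ -12.22°, λ = atan2(p_y, p_x) ≈ 91.87°.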